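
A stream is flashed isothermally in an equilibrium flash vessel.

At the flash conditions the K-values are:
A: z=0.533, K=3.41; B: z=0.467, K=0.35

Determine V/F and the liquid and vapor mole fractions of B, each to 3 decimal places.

V/F = 0.626, x_B = 0.788, y_B = 0.276

Material balance + equilibrium reduce to Σ zᵢ(Kᵢ−1)/(1+V/F(Kᵢ−1)) = 0.
g(0) = ΣzᵢKᵢ − 1 = 0.981 and g(1) = 1 − Σzᵢ/Kᵢ = -0.491, so a root lies in (0, 1).
Iterate (Newton) starting at V/F = 0.5:
  V/F = 0.500: g = 0.1328, g' = -1.070 → V/F = 0.624
  V/F = 0.624: g = 0.0021, g' = -1.052 → V/F = 0.626
Converged at V/F = 0.626.
Compositions from xᵢ = zᵢ/(1+V/F(Kᵢ−1)), yᵢ = Kᵢxᵢ:
  A: x = 0.212, y = 0.724
  B: x = 0.788, y = 0.276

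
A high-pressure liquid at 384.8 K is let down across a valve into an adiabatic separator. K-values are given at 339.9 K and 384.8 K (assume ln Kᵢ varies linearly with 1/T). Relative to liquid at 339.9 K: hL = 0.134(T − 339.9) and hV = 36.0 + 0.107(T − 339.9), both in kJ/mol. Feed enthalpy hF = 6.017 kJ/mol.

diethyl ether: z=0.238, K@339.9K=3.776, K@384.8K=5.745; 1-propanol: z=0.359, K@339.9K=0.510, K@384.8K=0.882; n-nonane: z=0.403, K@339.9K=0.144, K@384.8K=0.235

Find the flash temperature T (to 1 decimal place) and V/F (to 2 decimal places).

T = 350.1 K, V/F = 0.13

Adiabatic flash: solve Rachford–Rice at each trial T, then check hF = ψ·hV(T) + (1−ψ)·hL(T).
  T = 339.9 K: K = (3.776, 0.510, 0.144), RR gives ψ = 0.072, H_out = 2.606 kJ/mol
  T = 384.8 K: K = (5.745, 0.882, 0.235), RR gives ψ = 0.317, H_out = 17.044 kJ/mol
  T = 362.4 K: K = (4.721, 0.683, 0.187), RR gives ψ = 0.196, H_out = 9.970 kJ/mol
  T = 351.1 K: K = (4.235, 0.592, 0.165), RR gives ψ = 0.136, H_out = 6.355 kJ/mol
  T = 345.5 K: K = (4.003, 0.550, 0.154), RR gives ψ = 0.105, H_out = 4.510 kJ/mol
  T = 348.3 K: K = (4.118, 0.571, 0.159), RR gives ψ = 0.121, H_out = 5.439 kJ/mol
  T = 349.7 K: K = (4.176, 0.582, 0.162), RR gives ψ = 0.128, H_out = 5.898 kJ/mol
Linear interpolation between T = 349.7 (H_out = 5.898) and T = 351.1 (H_out = 6.355) on hF = 6.017 gives T ≈ 350.1 K, at which ψ = 0.13.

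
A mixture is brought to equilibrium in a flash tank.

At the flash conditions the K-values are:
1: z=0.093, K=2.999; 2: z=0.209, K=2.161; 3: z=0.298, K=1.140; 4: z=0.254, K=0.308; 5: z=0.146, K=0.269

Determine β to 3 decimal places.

Rachford–Rice: g(β) = Σ zᵢ(Kᵢ−1)/(1+β(Kᵢ−1)) = 0.
Check two-phase: ΣzᵢKᵢ = 1.188 > 1 and Σzᵢ/Kᵢ = 1.757 > 1, so g(0) = 0.188 > 0 and g(1) = -0.757 < 0.
Iterate (Newton) starting at β = 0.5:
  β = 0.500: g = -0.1515, g' = -0.689 → β = 0.280
  β = 0.280: g = -0.0098, g' = -0.629 → β = 0.265
Converged at β = 0.265.

β = 0.265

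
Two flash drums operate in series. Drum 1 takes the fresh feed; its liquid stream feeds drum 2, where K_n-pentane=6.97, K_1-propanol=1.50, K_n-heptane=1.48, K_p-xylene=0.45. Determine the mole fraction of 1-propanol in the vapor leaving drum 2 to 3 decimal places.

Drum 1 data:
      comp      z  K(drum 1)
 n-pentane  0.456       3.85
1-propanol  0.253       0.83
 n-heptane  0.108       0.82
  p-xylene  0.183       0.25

y_1-propanol (drum 2) = 0.341

Drum 1:
Material balance + equilibrium reduce to Σ zᵢ(Kᵢ−1)/(1+ψ₁(Kᵢ−1)) = 0.
g(0) = ΣzᵢKᵢ − 1 = 1.100 and g(1) = 1 − Σzᵢ/Kᵢ = -0.287, so a root lies in (0, 1).
Newton iteration, ψ₁⁰ = 0.5:
  ψ₁ = 0.500: g = 0.2479, g' = -0.906 → ψ₁ = 0.774
  ψ₁ = 0.774: g = 0.0065, g' = -0.959 → ψ₁ = 0.780
Converged at ψ₁ = 0.780.
Drum-1 compositions:
  n-pentane: x = 0.141, y = 0.545
  1-propanol: x = 0.292, y = 0.242
  n-heptane: x = 0.126, y = 0.103
  p-xylene: x = 0.441, y = 0.110
Drum-2 feed = drum-1 liquid: z₂ = (0.1414, 0.2917, 0.1256, 0.4412).
Drum 2:
Rachford–Rice: g(ψ₂) = Σ zᵢ(Kᵢ−1)/(1+ψ₂(Kᵢ−1)) = 0.
g(0) = ΣzᵢKᵢ − 1 = 0.808 and g(1) = 1 − Σzᵢ/Kᵢ = -0.280, so a root lies in (0, 1).
Newton–Raphson from ψ₂ = 0.5:
  ψ₂ = 0.500: g = 0.0425, g' = -0.637 → ψ₂ = 0.567
  ψ₂ = 0.567: g = 0.0011, g' = -0.606 → ψ₂ = 0.569
Converged at ψ₂ = 0.569.
  n-pentane: x = 0.032, y = 0.224
  1-propanol: x = 0.227, y = 0.341
  n-heptane: x = 0.099, y = 0.146
  p-xylene: x = 0.642, y = 0.289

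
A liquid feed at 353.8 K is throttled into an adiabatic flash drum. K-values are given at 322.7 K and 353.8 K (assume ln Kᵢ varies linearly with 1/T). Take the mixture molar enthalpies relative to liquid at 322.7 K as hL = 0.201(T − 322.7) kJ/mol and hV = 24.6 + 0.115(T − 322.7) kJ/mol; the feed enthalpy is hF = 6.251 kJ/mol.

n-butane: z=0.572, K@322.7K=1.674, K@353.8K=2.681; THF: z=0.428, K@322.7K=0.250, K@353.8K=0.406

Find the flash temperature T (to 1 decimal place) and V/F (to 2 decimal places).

T = 326.3 K, V/F = 0.23

Adiabatic flash: solve Rachford–Rice at each trial T, then check hF = ψ·hV(T) + (1−ψ)·hL(T).
  T = 322.7 K: K = (1.674, 0.250), RR gives ψ = 0.128, H_out = 3.140 kJ/mol
  T = 353.8 K: K = (2.681, 0.406), RR gives ψ = 0.708, H_out = 21.782 kJ/mol
  T = 338.2 K: K = (2.140, 0.322), RR gives ψ = 0.468, H_out = 14.006 kJ/mol
  T = 330.4 K: K = (1.897, 0.284), RR gives ψ = 0.322, H_out = 9.253 kJ/mol
  T = 326.5 K: K = (1.782, 0.267), RR gives ψ = 0.232, H_out = 6.405 kJ/mol
  T = 324.6 K: K = (1.727, 0.258), RR gives ψ = 0.183, H_out = 4.845 kJ/mol
Linear interpolation between T = 324.6 (H_out = 4.845) and T = 326.5 (H_out = 6.405) on hF = 6.251 gives T ≈ 326.3 K, at which ψ = 0.23.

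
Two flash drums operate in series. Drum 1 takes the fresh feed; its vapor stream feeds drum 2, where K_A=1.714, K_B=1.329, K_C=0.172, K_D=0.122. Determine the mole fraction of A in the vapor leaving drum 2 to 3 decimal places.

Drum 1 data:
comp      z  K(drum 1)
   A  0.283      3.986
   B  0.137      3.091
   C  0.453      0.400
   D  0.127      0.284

y_A (drum 2) = 0.671

Drum 1:
Rachford–Rice: g(ψ₁) = Σ zᵢ(Kᵢ−1)/(1+ψ₁(Kᵢ−1)) = 0.
Feasibility: ΣzᵢKᵢ = 1.769, Σzᵢ/Kᵢ = 1.695 — both > 1, two phases present.
Newton iteration, ψ₁⁰ = 0.5:
  ψ₁ = 0.500: g = -0.0509, g' = -1.040 → ψ₁ = 0.451
  ψ₁ = 0.451: g = 0.0006, g' = -1.065 → ψ₁ = 0.452
Converged at ψ₁ = 0.452.
Drum-1 compositions:
  A: x = 0.121, y = 0.480
  B: x = 0.070, y = 0.218
  C: x = 0.621, y = 0.249
  D: x = 0.188, y = 0.053
Drum-2 feed = drum-1 vapor: z₂ = (0.4804, 0.2178, 0.2485, 0.0533).
Drum 2:
Material balance + equilibrium reduce to Σ zᵢ(Kᵢ−1)/(1+ψ₂(Kᵢ−1)) = 0.
Check two-phase: ΣzᵢKᵢ = 1.162 > 1 and Σzᵢ/Kᵢ = 2.326 > 1, so g(0) = 0.162 > 0 and g(1) = -1.326 < 0.
Newton iteration, ψ₂⁰ = 0.5:
  ψ₂ = 0.500: g = -0.1203, g' = -0.777 → ψ₂ = 0.345
  ψ₂ = 0.345: g = -0.0158, g' = -0.595 → ψ₂ = 0.319
  ψ₂ = 0.319: g = -0.0003, g' = -0.575 → ψ₂ = 0.318
Converged at ψ₂ = 0.318.
  A: x = 0.391, y = 0.671
  B: x = 0.197, y = 0.262
  C: x = 0.337, y = 0.058
  D: x = 0.074, y = 0.009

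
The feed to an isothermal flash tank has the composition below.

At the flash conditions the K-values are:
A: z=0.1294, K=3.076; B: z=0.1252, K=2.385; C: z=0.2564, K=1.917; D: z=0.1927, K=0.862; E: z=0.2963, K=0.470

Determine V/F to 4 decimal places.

V/F = 0.8352

Material balance + equilibrium reduce to Σ zᵢ(Kᵢ−1)/(1+V/F(Kᵢ−1)) = 0.
Check two-phase: ΣzᵢKᵢ = 1.4935 > 1 and Σzᵢ/Kᵢ = 1.0823 > 1, so g(0) = 0.4935 > 0 and g(1) = -0.0823 < 0.
Newton iteration, V/F⁰ = 0.5:
  V/F = 0.5000: g = 0.15325, g' = -0.4778 → V/F = 0.8208
  V/F = 0.8208: g = 0.00672, g' = -0.4645 → V/F = 0.8352
Converged at V/F = 0.8352.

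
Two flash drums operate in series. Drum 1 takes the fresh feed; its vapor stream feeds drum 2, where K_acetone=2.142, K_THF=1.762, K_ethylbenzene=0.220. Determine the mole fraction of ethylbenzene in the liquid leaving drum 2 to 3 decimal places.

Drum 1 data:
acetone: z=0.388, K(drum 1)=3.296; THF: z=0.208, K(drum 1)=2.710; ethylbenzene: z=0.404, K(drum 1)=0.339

x_ethylbenzene (drum 2) = 0.561

Drum 1:
Let ψ₁ = V/F and solve Σ zᵢ(Kᵢ−1)/(1+ψ₁(Kᵢ−1)) = 0.
Check two-phase: ΣzᵢKᵢ = 1.979 > 1 and Σzᵢ/Kᵢ = 1.386 > 1, so g(0) = 0.979 > 0 and g(1) = -0.386 < 0.
Newton–Raphson from ψ₁ = 0.5:
  ψ₁ = 0.500: g = 0.2076, g' = -1.014 → ψ₁ = 0.705
  ψ₁ = 0.705: g = 0.0016, g' = -1.042 → ψ₁ = 0.706
Converged at ψ₁ = 0.706.
Drum-1 compositions:
  acetone: x = 0.148, y = 0.488
  THF: x = 0.094, y = 0.255
  ethylbenzene: x = 0.758, y = 0.257
Drum-2 feed = drum-1 vapor: z₂ = (0.4878, 0.2553, 0.2569).
Drum 2:
Material balance + equilibrium reduce to Σ zᵢ(Kᵢ−1)/(1+ψ₂(Kᵢ−1)) = 0.
Feasibility: ΣzᵢKᵢ = 1.551, Σzᵢ/Kᵢ = 1.540 — both > 1, two phases present.
Iterate (Newton) starting at ψ₂ = 0.7:
  ψ₂ = 0.700: g = -0.0049, g' = -1.018 → ψ₂ = 0.695
Converged at ψ₂ = 0.695.
  acetone: x = 0.272, y = 0.582
  THF: x = 0.167, y = 0.294
  ethylbenzene: x = 0.561, y = 0.123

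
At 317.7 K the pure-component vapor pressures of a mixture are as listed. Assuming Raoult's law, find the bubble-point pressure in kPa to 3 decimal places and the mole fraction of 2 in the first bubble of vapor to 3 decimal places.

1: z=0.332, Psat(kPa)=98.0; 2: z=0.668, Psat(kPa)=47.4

Pbub = 64.199 kPa, y_2 = 0.493

At the bubble point ψ → 0, so ΣzᵢKᵢ = 1 with Kᵢ = Pᵢˢᵃᵗ/P ⇒ P = ΣzᵢPᵢˢᵃᵗ.
P = 0.332·98.0 + 0.668·47.4 = 64.199 kPa
yᵢ = zᵢPᵢˢᵃᵗ/P ⇒ y_2 = 0.668·47.4/64.199 = 0.493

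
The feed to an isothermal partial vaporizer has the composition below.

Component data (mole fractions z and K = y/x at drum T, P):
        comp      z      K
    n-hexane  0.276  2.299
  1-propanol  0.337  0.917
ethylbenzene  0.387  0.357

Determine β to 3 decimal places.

Let β = V/F and solve Σ zᵢ(Kᵢ−1)/(1+β(Kᵢ−1)) = 0.
Feasibility: ΣzᵢKᵢ = 1.082, Σzᵢ/Kᵢ = 1.572 — both > 1, two phases present.
Newton–Raphson from β = 0.69:
  β = 0.690: g = -0.2879, g' = -0.649 → β = 0.246
  β = 0.246: g = -0.0527, g' = -0.496 → β = 0.140
  β = 0.140: g = 0.0015, g' = -0.529 → β = 0.143
Converged at β = 0.143.

β = 0.143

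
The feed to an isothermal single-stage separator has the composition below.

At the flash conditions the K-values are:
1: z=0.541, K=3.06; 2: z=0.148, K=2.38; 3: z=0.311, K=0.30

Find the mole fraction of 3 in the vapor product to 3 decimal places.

Material balance + equilibrium reduce to Σ zᵢ(Kᵢ−1)/(1+ψ(Kᵢ−1)) = 0.
g(0) = ΣzᵢKᵢ − 1 = 1.101 and g(1) = 1 − Σzᵢ/Kᵢ = -0.276, so a root lies in (0, 1).
Newton–Raphson from ψ = 0.5:
  ψ = 0.500: g = 0.3349, g' = -1.016 → ψ = 0.829
  ψ = 0.829: g = -0.0125, g' = -1.241 → ψ = 0.819
Converged at ψ = 0.819.
Compositions from xᵢ = zᵢ/(1+ψ(Kᵢ−1)), yᵢ = Kᵢxᵢ:
  1: x = 0.201, y = 0.616
  2: x = 0.069, y = 0.165
  3: x = 0.729, y = 0.219

y_3 = 0.219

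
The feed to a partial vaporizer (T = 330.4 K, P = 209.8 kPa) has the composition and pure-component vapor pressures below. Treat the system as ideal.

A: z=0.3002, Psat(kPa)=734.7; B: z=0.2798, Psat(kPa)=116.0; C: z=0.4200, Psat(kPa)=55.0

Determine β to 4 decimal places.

β = 0.1997

Raoult's law: Kᵢ = Pᵢˢᵃᵗ/P = Pᵢˢᵃᵗ/209.8.
  K_A = 734.7/209.8 = 3.501907, K_B = 116.0/209.8 = 0.552908, K_C = 55.0/209.8 = 0.262154
Iterate (Newton) starting at β = 0.5:
  β = 0.5000: g = -0.31850, g' = -1.0378 → β = 0.1931
  β = 0.1931: g = 0.00812, g' = -1.2322 → β = 0.1997
Converged at β = 0.1997.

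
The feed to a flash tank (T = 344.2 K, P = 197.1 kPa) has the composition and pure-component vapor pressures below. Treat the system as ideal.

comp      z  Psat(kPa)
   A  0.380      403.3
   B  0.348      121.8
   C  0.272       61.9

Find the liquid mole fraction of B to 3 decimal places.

x_B = 0.368

Raoult's law: Kᵢ = Pᵢˢᵃᵗ/P = Pᵢˢᵃᵗ/197.1.
  K_A = 403.3/197.1 = 2.04617, K_B = 121.8/197.1 = 0.61796, K_C = 61.9/197.1 = 0.31405
Rachford–Rice: g(β) = Σ zᵢ(Kᵢ−1)/(1+β(Kᵢ−1)) = 0.
g(0) = ΣzᵢKᵢ − 1 = 0.078 and g(1) = 1 − Σzᵢ/Kᵢ = -0.615, so a root lies in (0, 1).
Newton–Raphson from β = 0.5:
  β = 0.500: g = -0.1873, g' = -0.553 → β = 0.162
  β = 0.162: g = -0.0114, g' = -0.524 → β = 0.140
Converged at β = 0.140.
Compositions from xᵢ = zᵢ/(1+β(Kᵢ−1)), yᵢ = Kᵢxᵢ:
  A: x = 0.332, y = 0.678
  B: x = 0.368, y = 0.227
  C: x = 0.301, y = 0.094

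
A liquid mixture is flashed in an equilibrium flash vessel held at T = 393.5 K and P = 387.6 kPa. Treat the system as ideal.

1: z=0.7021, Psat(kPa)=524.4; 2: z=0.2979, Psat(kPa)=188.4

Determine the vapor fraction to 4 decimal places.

Raoult's law: Kᵢ = Pᵢˢᵃᵗ/P = Pᵢˢᵃᵗ/387.6.
  K_1 = 524.4/387.6 = 1.352941, K_2 = 188.4/387.6 = 0.486068
Let ψ = V/F and solve Σ zᵢ(Kᵢ−1)/(1+ψ(Kᵢ−1)) = 0.
g(0) = ΣzᵢKᵢ − 1 = 0.0947 and g(1) = 1 − Σzᵢ/Kᵢ = -0.1318, so a root lies in (0, 1).
Newton iteration, ψ⁰ = 0.5:
  ψ = 0.5000: g = 0.00458, g' = -0.2057 → ψ = 0.5223
  ψ = 0.5223: g = -0.00004, g' = -0.2094 → ψ = 0.5221
Converged at ψ = 0.5221.

ψ = 0.5221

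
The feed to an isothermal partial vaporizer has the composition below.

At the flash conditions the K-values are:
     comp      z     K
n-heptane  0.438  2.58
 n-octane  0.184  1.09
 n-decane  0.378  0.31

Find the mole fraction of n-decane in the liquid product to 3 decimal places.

Rachford–Rice: g(V/F) = Σ zᵢ(Kᵢ−1)/(1+V/F(Kᵢ−1)) = 0.
g(0) = ΣzᵢKᵢ − 1 = 0.448 and g(1) = 1 − Σzᵢ/Kᵢ = -0.558, so a root lies in (0, 1).
Newton–Raphson from V/F = 0.51:
  V/F = 0.510: g = -0.0034, g' = -0.765 → V/F = 0.506
Converged at V/F = 0.506.
Compositions from xᵢ = zᵢ/(1+V/F(Kᵢ−1)), yᵢ = Kᵢxᵢ:
  n-heptane: x = 0.243, y = 0.628
  n-octane: x = 0.176, y = 0.192
  n-decane: x = 0.581, y = 0.180

x_n-decane = 0.581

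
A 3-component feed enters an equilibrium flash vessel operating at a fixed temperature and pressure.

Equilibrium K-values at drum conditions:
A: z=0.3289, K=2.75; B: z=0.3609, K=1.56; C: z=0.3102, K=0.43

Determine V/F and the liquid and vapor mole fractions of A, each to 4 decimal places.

Rachford–Rice: g(V/F) = Σ zᵢ(Kᵢ−1)/(1+V/F(Kᵢ−1)) = 0.
Feasibility: ΣzᵢKᵢ = 1.6009, Σzᵢ/Kᵢ = 1.0723 — both > 1, two phases present.
Newton iteration, V/F⁰ = 0.65:
  V/F = 0.6500: g = 0.13656, g' = -0.5356 → V/F = 0.9050
  V/F = 0.9050: g = -0.00829, g' = -0.6307 → V/F = 0.8918
  V/F = 0.8918: g = -0.00007, g' = -0.6209 → V/F = 0.8917
Converged at V/F = 0.8917.
Compositions from xᵢ = zᵢ/(1+V/F(Kᵢ−1)), yᵢ = Kᵢxᵢ:
  A: x = 0.1285, y = 0.3532
  B: x = 0.2407, y = 0.3755
  C: x = 0.6308, y = 0.2713

V/F = 0.8917, x_A = 0.1285, y_A = 0.3532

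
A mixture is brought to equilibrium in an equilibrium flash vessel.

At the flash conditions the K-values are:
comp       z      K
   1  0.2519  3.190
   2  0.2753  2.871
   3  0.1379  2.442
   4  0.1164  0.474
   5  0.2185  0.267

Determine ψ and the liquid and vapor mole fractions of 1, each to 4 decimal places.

ψ = 0.8053, x_1 = 0.0912, y_1 = 0.2908

Material balance + equilibrium reduce to Σ zᵢ(Kᵢ−1)/(1+ψ(Kᵢ−1)) = 0.
Feasibility: ΣzᵢKᵢ = 2.0442, Σzᵢ/Kᵢ = 1.2952 — both > 1, two phases present.
Newton–Raphson from ψ = 0.5:
  ψ = 0.5000: g = 0.30910, g' = -0.9812 → ψ = 0.8150
  ψ = 0.8150: g = -0.01151, g' = -1.1906 → ψ = 0.8054
  ψ = 0.8054: g = -0.00010, g' = -1.1694 → ψ = 0.8053
Converged at ψ = 0.8053.
Compositions from xᵢ = zᵢ/(1+ψ(Kᵢ−1)), yᵢ = Kᵢxᵢ:
  1: x = 0.0912, y = 0.2908
  2: x = 0.1098, y = 0.3153
  3: x = 0.0638, y = 0.1558
  4: x = 0.2019, y = 0.0957
  5: x = 0.5333, y = 0.1424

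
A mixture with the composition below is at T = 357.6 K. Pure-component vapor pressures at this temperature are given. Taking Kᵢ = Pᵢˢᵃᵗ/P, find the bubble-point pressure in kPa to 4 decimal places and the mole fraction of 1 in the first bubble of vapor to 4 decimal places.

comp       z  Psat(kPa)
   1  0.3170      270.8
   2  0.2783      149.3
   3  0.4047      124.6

At the bubble point ψ → 0, so ΣzᵢKᵢ = 1 with Kᵢ = Pᵢˢᵃᵗ/P ⇒ P = ΣzᵢPᵢˢᵃᵗ.
P = 0.3170·270.8 + 0.2783·149.3 + 0.4047·124.6 = 177.8194 kPa
yᵢ = zᵢPᵢˢᵃᵗ/P ⇒ y_1 = 0.3170·270.8/177.8194 = 0.4828

Pbub = 177.8194 kPa, y_1 = 0.4828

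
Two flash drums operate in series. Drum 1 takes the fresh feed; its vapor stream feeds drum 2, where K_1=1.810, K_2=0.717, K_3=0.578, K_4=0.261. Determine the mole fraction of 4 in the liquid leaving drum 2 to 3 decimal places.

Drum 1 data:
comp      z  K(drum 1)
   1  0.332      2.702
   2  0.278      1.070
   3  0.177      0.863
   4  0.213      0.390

Drum 1:
Rachford–Rice: g(ψ₁) = Σ zᵢ(Kᵢ−1)/(1+ψ₁(Kᵢ−1)) = 0.
g(0) = ΣzᵢKᵢ − 1 = 0.430 and g(1) = 1 − Σzᵢ/Kᵢ = -0.134, so a root lies in (0, 1).
Newton iteration, ψ₁⁰ = 0.5:
  ψ₁ = 0.500: g = 0.1111, g' = -0.450 → ψ₁ = 0.747
  ψ₁ = 0.747: g = 0.0016, g' = -0.459 → ψ₁ = 0.750
Converged at ψ₁ = 0.750.
Drum-1 compositions:
  1: x = 0.146, y = 0.394
  2: x = 0.264, y = 0.283
  3: x = 0.197, y = 0.170
  4: x = 0.393, y = 0.153
Drum-2 feed = drum-1 vapor: z₂ = (0.3939, 0.2826, 0.1703, 0.1532).
Drum 2:
Iterate (Newton) starting at ψ₂ = 0.41:
  ψ₂ = 0.410: g = -0.1002, g' = -0.391 → ψ₂ = 0.154
  ψ₂ = 0.154: g = -0.0044, g' = -0.370 → ψ₂ = 0.142
Converged at ψ₂ = 0.142.
  1: x = 0.353, y = 0.640
  2: x = 0.294, y = 0.211
  3: x = 0.181, y = 0.105
  4: x = 0.171, y = 0.045

x_4 (drum 2) = 0.171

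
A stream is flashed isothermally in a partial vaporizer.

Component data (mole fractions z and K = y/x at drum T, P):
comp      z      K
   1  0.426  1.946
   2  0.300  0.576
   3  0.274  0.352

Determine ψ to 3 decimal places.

ψ = 0.192

Material balance + equilibrium reduce to Σ zᵢ(Kᵢ−1)/(1+ψ(Kᵢ−1)) = 0.
Feasibility: ΣzᵢKᵢ = 1.098, Σzᵢ/Kᵢ = 1.518 — both > 1, two phases present.
Newton–Raphson from ψ = 0.69:
  ψ = 0.690: g = -0.2571, g' = -0.624 → ψ = 0.278
  ψ = 0.278: g = -0.0416, g' = -0.479 → ψ = 0.191
  ψ = 0.191: g = 0.0002, g' = -0.487 → ψ = 0.192
Converged at ψ = 0.192.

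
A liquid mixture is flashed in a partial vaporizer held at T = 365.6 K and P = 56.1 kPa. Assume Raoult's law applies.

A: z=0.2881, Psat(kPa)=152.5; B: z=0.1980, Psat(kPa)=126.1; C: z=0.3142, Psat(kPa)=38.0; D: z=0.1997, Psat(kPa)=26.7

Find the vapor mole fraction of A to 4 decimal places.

y_A = 0.3219

Raoult's law: Kᵢ = Pᵢˢᵃᵗ/P = Pᵢˢᵃᵗ/56.1.
  K_A = 152.5/56.1 = 2.718360, K_B = 126.1/56.1 = 2.247772, K_C = 38.0/56.1 = 0.677362, K_D = 26.7/56.1 = 0.475936
Rachford–Rice: g(ψ) = Σ zᵢ(Kᵢ−1)/(1+ψ(Kᵢ−1)) = 0.
Check two-phase: ΣzᵢKᵢ = 1.5361 > 1 and Σzᵢ/Kᵢ = 1.0775 > 1, so g(0) = 0.5361 > 0 and g(1) = -0.0775 < 0.
Newton iteration, ψ⁰ = 0.32:
  ψ = 0.3200: g = 0.25719, g' = -0.6314 → ψ = 0.7273
  ψ = 0.7273: g = 0.04799, g' = -0.4518 → ψ = 0.8335
  ψ = 0.8335: g = 0.00014, g' = -0.4520 → ψ = 0.8339
Converged at ψ = 0.8339.
Compositions from xᵢ = zᵢ/(1+ψ(Kᵢ−1)), yᵢ = Kᵢxᵢ:
  A: x = 0.1184, y = 0.3219
  B: x = 0.0970, y = 0.2181
  C: x = 0.4298, y = 0.2912
  D: x = 0.3547, y = 0.1688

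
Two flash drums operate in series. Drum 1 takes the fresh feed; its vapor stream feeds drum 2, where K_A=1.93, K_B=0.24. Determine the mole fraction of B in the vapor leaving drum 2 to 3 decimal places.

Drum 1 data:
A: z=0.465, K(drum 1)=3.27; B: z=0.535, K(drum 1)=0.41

Drum 1:
Rachford–Rice: g(ψ₁) = Σ zᵢ(Kᵢ−1)/(1+ψ₁(Kᵢ−1)) = 0.
Feasibility: ΣzᵢKᵢ = 1.740, Σzᵢ/Kᵢ = 1.447 — both > 1, two phases present.
Newton iteration, ψ₁⁰ = 0.5:
  ψ₁ = 0.500: g = 0.0467, g' = -0.900 → ψ₁ = 0.552
Converged at ψ₁ = 0.552.
Drum-1 compositions:
  A: x = 0.206, y = 0.675
  B: x = 0.794, y = 0.325
Drum-2 feed = drum-1 vapor: z₂ = (0.6746, 0.3254).
Drum 2:
Let ψ₂ = V/F and solve Σ zᵢ(Kᵢ−1)/(1+ψ₂(Kᵢ−1)) = 0.
Check two-phase: ΣzᵢKᵢ = 1.380 > 1 and Σzᵢ/Kᵢ = 1.705 > 1, so g(0) = 0.380 > 0 and g(1) = -0.705 < 0.
Binary case is linear: z₁(K₁−1)(1+ψ₂(K₂−1)) + z₂(K₂−1)(1+ψ₂(K₁−1)) = 0
⇒ ψ₂ = [z₁(K₁−1)+z₂(K₂−1)] / [−(K₁−1)(K₂−1)] = 0.3800/0.7068 = 0.538
  A: x = 0.450, y = 0.868
  B: x = 0.550, y = 0.132

y_B (drum 2) = 0.132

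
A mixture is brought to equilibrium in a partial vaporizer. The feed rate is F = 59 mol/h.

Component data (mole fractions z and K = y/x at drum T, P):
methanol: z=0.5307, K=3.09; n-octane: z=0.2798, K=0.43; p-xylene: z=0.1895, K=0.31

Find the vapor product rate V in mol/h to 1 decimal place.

V = 37.1 mol/h

Material balance + equilibrium reduce to Σ zᵢ(Kᵢ−1)/(1+ψ(Kᵢ−1)) = 0.
Feasibility: ΣzᵢKᵢ = 1.8189, Σzᵢ/Kᵢ = 1.4337 — both > 1, two phases present.
Newton–Raphson from ψ = 0.5:
  ψ = 0.5000: g = 0.11969, g' = -0.9424 → ψ = 0.6270
  ψ = 0.6270: g = 0.00142, g' = -0.9347 → ψ = 0.6285
Converged at ψ = 0.6285.
Then V = ψ·F = 0.6285·59 = 37.1 mol/h and L = F − V = 21.9 mol/h.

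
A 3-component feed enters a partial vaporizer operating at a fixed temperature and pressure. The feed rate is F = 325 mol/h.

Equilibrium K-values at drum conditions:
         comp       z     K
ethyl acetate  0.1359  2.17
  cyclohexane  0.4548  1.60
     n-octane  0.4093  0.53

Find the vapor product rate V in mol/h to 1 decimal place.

Rachford–Rice: g(V/F) = Σ zᵢ(Kᵢ−1)/(1+V/F(Kᵢ−1)) = 0.
Check two-phase: ΣzᵢKᵢ = 1.2395 > 1 and Σzᵢ/Kᵢ = 1.1191 > 1, so g(0) = 0.2395 > 0 and g(1) = -0.1191 < 0.
Iterate (Newton) starting at V/F = 0.53:
  V/F = 0.5300: g = 0.04900, g' = -0.3255 → V/F = 0.6805
  V/F = 0.6805: g = -0.00055, g' = -0.3357 → V/F = 0.6789
Converged at V/F = 0.6789.
Then V = V/F·F = 0.6789·325 = 220.6 mol/h and L = F − V = 104.4 mol/h.

V = 220.6 mol/h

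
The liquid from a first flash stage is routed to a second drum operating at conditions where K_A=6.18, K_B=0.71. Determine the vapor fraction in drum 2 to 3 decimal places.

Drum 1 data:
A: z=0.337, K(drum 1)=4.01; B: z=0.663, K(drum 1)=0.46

V/F (drum 2) = 0.361

Drum 1:
Let ψ₁ = V/F and solve Σ zᵢ(Kᵢ−1)/(1+ψ₁(Kᵢ−1)) = 0.
g(0) = ΣzᵢKᵢ − 1 = 0.656 and g(1) = 1 − Σzᵢ/Kᵢ = -0.525, so a root lies in (0, 1).
Iterate (Newton) starting at ψ₁ = 0.69:
  ψ₁ = 0.690: g = -0.2410, g' = -0.814 → ψ₁ = 0.394
  ψ₁ = 0.394: g = 0.0094, g' = -0.951 → ψ₁ = 0.404
Converged at ψ₁ = 0.404.
Drum-1 compositions:
  A: x = 0.152, y = 0.610
  B: x = 0.848, y = 0.390
Drum-2 feed = drum-1 liquid: z₂ = (0.1521, 0.8479).
Drum 2:
Let ψ₂ = V/F and solve Σ zᵢ(Kᵢ−1)/(1+ψ₂(Kᵢ−1)) = 0.
Feasibility: ΣzᵢKᵢ = 1.542, Σzᵢ/Kᵢ = 1.219 — both > 1, two phases present.
Binary case is linear: z₁(K₁−1)(1+ψ₂(K₂−1)) + z₂(K₂−1)(1+ψ₂(K₁−1)) = 0
⇒ ψ₂ = [z₁(K₁−1)+z₂(K₂−1)] / [−(K₁−1)(K₂−1)] = 0.5421/1.5022 = 0.361
  A: x = 0.053, y = 0.328
  B: x = 0.947, y = 0.672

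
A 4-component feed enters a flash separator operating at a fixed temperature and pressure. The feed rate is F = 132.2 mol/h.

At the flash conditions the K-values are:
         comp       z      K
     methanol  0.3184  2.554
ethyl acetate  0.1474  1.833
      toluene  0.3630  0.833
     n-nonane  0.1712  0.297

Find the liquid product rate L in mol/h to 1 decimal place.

L = 37.6 mol/h

Material balance + equilibrium reduce to Σ zᵢ(Kᵢ−1)/(1+V/F(Kᵢ−1)) = 0.
Feasibility: ΣzᵢKᵢ = 1.4366, Σzᵢ/Kᵢ = 1.2173 — both > 1, two phases present.
Iterate (Newton) starting at V/F = 0.5:
  V/F = 0.5000: g = 0.11339, g' = -0.5077 → V/F = 0.7233
  V/F = 0.7233: g = -0.00426, g' = -0.5736 → V/F = 0.7159
Converged at V/F = 0.7159.
Then V = V/F·F = 0.7159·132.2 = 94.6 mol/h and L = F − V = 37.6 mol/h.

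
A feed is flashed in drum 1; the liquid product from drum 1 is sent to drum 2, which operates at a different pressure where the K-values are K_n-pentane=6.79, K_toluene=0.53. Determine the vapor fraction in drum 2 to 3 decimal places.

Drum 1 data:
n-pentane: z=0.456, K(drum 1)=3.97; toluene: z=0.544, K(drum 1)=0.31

Drum 1:
Let ψ₁ = V/F and solve Σ zᵢ(Kᵢ−1)/(1+ψ₁(Kᵢ−1)) = 0.
g(0) = ΣzᵢKᵢ − 1 = 0.979 and g(1) = 1 − Σzᵢ/Kᵢ = -0.870, so a root lies in (0, 1).
Binary case is linear: z₁(K₁−1)(1+ψ₁(K₂−1)) + z₂(K₂−1)(1+ψ₁(K₁−1)) = 0
⇒ ψ₁ = [z₁(K₁−1)+z₂(K₂−1)] / [−(K₁−1)(K₂−1)] = 0.9790/2.0493 = 0.478
Drum-1 compositions:
  n-pentane: x = 0.189, y = 0.748
  toluene: x = 0.811, y = 0.252
Drum-2 feed = drum-1 liquid: z₂ = (0.1885, 0.8115).
Drum 2:
Rachford–Rice: g(ψ₂) = Σ zᵢ(Kᵢ−1)/(1+ψ₂(Kᵢ−1)) = 0.
g(0) = ΣzᵢKᵢ − 1 = 0.710 and g(1) = 1 − Σzᵢ/Kᵢ = -0.559, so a root lies in (0, 1).
Binary case is linear: z₁(K₁−1)(1+ψ₂(K₂−1)) + z₂(K₂−1)(1+ψ₂(K₁−1)) = 0
⇒ ψ₂ = [z₁(K₁−1)+z₂(K₂−1)] / [−(K₁−1)(K₂−1)] = 0.7102/2.7213 = 0.261
  n-pentane: x = 0.075, y = 0.510
  toluene: x = 0.925, y = 0.490

V/F (drum 2) = 0.261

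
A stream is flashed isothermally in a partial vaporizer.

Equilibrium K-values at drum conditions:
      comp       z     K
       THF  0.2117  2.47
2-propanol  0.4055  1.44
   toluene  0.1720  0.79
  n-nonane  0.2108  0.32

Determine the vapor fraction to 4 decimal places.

ψ = 0.6483

Let ψ = V/F and solve Σ zᵢ(Kᵢ−1)/(1+ψ(Kᵢ−1)) = 0.
Check two-phase: ΣzᵢKᵢ = 1.3102 > 1 and Σzᵢ/Kᵢ = 1.2438 > 1, so g(0) = 0.3102 > 0 and g(1) = -0.2438 < 0.
Iterate (Newton) starting at ψ = 0.5:
  ψ = 0.5000: g = 0.06807, g' = -0.4380 → ψ = 0.6554
  ψ = 0.6554: g = -0.00350, g' = -0.4934 → ψ = 0.6483
Converged at ψ = 0.6483.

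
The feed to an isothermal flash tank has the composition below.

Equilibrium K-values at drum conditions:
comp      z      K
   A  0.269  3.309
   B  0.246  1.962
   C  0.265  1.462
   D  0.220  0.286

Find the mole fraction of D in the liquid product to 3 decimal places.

x_D = 0.589

Iterate (Newton) starting at V/F = 0.5:
  V/F = 0.500: g = 0.3032, g' = -0.721 → V/F = 0.920
  V/F = 0.920: g = -0.0480, g' = -1.193 → V/F = 0.880
  V/F = 0.880: g = -0.0027, g' = -1.064 → V/F = 0.878
Converged at V/F = 0.878.
Compositions from xᵢ = zᵢ/(1+V/F(Kᵢ−1)), yᵢ = Kᵢxᵢ:
  A: x = 0.089, y = 0.294
  B: x = 0.133, y = 0.262
  C: x = 0.189, y = 0.276
  D: x = 0.589, y = 0.169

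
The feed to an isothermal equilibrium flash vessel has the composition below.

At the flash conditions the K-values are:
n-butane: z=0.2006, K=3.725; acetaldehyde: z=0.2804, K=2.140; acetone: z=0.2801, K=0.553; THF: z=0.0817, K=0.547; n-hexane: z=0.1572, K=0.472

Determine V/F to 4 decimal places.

Rachford–Rice: g(V/F) = Σ zᵢ(Kᵢ−1)/(1+V/F(Kᵢ−1)) = 0.
Check two-phase: ΣzᵢKᵢ = 1.6211 > 1 and Σzᵢ/Kᵢ = 1.1738 > 1, so g(0) = 0.6211 > 0 and g(1) = -0.1738 < 0.
Iterate (Newton) starting at V/F = 0.38:
  V/F = 0.3800: g = 0.19222, g' = -0.7112 → V/F = 0.6503
  V/F = 0.6503: g = 0.02539, g' = -0.5606 → V/F = 0.6956
  V/F = 0.6956: g = 0.00016, g' = -0.5541 → V/F = 0.6959
Converged at V/F = 0.6959.

V/F = 0.6959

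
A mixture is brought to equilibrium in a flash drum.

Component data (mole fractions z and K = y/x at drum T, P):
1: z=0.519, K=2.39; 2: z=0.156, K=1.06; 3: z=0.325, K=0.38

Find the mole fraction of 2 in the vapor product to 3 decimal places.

Rachford–Rice: g(β) = Σ zᵢ(Kᵢ−1)/(1+β(Kᵢ−1)) = 0.
Check two-phase: ΣzᵢKᵢ = 1.529 > 1 and Σzᵢ/Kᵢ = 1.220 > 1, so g(0) = 0.529 > 0 and g(1) = -0.220 < 0.
Iterate (Newton) starting at β = 0.49:
  β = 0.490: g = 0.1488, g' = -0.613 → β = 0.733
  β = 0.733: g = -0.0029, g' = -0.666 → β = 0.728
Converged at β = 0.728.
Compositions from xᵢ = zᵢ/(1+β(Kᵢ−1)), yᵢ = Kᵢxᵢ:
  1: x = 0.258, y = 0.616
  2: x = 0.149, y = 0.158
  3: x = 0.593, y = 0.225

y_2 = 0.158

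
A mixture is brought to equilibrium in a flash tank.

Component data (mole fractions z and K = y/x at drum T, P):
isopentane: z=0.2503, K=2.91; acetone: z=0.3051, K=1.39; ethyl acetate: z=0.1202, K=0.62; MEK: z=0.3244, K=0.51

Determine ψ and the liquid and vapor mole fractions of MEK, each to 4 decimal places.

ψ = 0.6850, x_MEK = 0.4883, y_MEK = 0.2490

Rachford–Rice: g(ψ) = Σ zᵢ(Kᵢ−1)/(1+ψ(Kᵢ−1)) = 0.
g(0) = ΣzᵢKᵢ − 1 = 0.3924 and g(1) = 1 − Σzᵢ/Kᵢ = -0.1355, so a root lies in (0, 1).
Newton iteration, ψ⁰ = 0.36:
  ψ = 0.3600: g = 0.14171, g' = -0.4944 → ψ = 0.6466
  ψ = 0.6466: g = 0.01569, g' = -0.4098 → ψ = 0.6849
  ψ = 0.6849: g = 0.00003, g' = -0.4085 → ψ = 0.6850
Converged at ψ = 0.6850.
Compositions from xᵢ = zᵢ/(1+ψ(Kᵢ−1)), yᵢ = Kᵢxᵢ:
  isopentane: x = 0.1084, y = 0.3155
  acetone: x = 0.2408, y = 0.3347
  ethyl acetate: x = 0.1625, y = 0.1007
  MEK: x = 0.4883, y = 0.2490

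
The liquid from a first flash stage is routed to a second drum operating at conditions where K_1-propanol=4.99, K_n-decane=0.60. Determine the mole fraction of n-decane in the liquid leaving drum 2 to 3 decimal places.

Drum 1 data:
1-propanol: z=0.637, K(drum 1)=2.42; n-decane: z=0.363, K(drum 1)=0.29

x_n-decane (drum 2) = 0.909

Drum 1:
Rachford–Rice: g(ψ₁) = Σ zᵢ(Kᵢ−1)/(1+ψ₁(Kᵢ−1)) = 0.
Check two-phase: ΣzᵢKᵢ = 1.647 > 1 and Σzᵢ/Kᵢ = 1.515 > 1, so g(0) = 0.647 > 0 and g(1) = -0.515 < 0.
Iterate (Newton) starting at ψ₁ = 0.5:
  ψ₁ = 0.500: g = 0.1294, g' = -0.879 → ψ₁ = 0.647
  ψ₁ = 0.647: g = -0.0055, g' = -0.975 → ψ₁ = 0.642
Converged at ψ₁ = 0.642.
Drum-1 compositions:
  1-propanol: x = 0.333, y = 0.807
  n-decane: x = 0.667, y = 0.193
Drum-2 feed = drum-1 liquid: z₂ = (0.3333, 0.6667).
Drum 2:
Material balance + equilibrium reduce to Σ zᵢ(Kᵢ−1)/(1+ψ₂(Kᵢ−1)) = 0.
Check two-phase: ΣzᵢKᵢ = 2.063 > 1 and Σzᵢ/Kᵢ = 1.178 > 1, so g(0) = 1.063 > 0 and g(1) = -0.178 < 0.
Iterate (Newton) starting at ψ₂ = 0.47:
  ψ₂ = 0.470: g = 0.1342, g' = -0.804 → ψ₂ = 0.637
  ψ₂ = 0.637: g = 0.0177, g' = -0.615 → ψ₂ = 0.666
Converged at ψ₂ = 0.666.
  1-propanol: x = 0.091, y = 0.455
  n-decane: x = 0.909, y = 0.545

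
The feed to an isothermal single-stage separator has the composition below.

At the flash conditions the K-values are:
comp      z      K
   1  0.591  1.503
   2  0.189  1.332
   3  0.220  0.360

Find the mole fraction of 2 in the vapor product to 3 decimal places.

Rachford–Rice: g(ψ) = Σ zᵢ(Kᵢ−1)/(1+ψ(Kᵢ−1)) = 0.
Feasibility: ΣzᵢKᵢ = 1.219, Σzᵢ/Kᵢ = 1.146 — both > 1, two phases present.
Iterate (Newton) starting at ψ = 0.46:
  ψ = 0.460: g = 0.0963, g' = -0.295 → ψ = 0.786
  ψ = 0.786: g = -0.0206, g' = -0.455 → ψ = 0.741
  ψ = 0.741: g = -0.0008, g' = -0.419 → ψ = 0.739
Converged at ψ = 0.739.
Compositions from xᵢ = zᵢ/(1+ψ(Kᵢ−1)), yᵢ = Kᵢxᵢ:
  1: x = 0.431, y = 0.648
  2: x = 0.152, y = 0.202
  3: x = 0.417, y = 0.150

y_2 = 0.202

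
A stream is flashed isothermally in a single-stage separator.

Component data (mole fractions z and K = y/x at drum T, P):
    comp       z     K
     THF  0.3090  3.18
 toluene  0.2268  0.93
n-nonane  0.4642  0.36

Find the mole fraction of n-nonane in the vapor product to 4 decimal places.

y_n-nonane = 0.2116

Let ψ = V/F and solve Σ zᵢ(Kᵢ−1)/(1+ψ(Kᵢ−1)) = 0.
Feasibility: ΣzᵢKᵢ = 1.3607, Σzᵢ/Kᵢ = 1.6305 — both > 1, two phases present.
Newton–Raphson from ψ = 0.65:
  ψ = 0.6500: g = -0.24664, g' = -0.8101 → ψ = 0.3455
  ψ = 0.3455: g = -0.01350, g' = -0.7923 → ψ = 0.3285
  ψ = 0.3285: g = 0.00010, g' = -0.8046 → ψ = 0.3286
Converged at ψ = 0.3286.
Compositions from xᵢ = zᵢ/(1+ψ(Kᵢ−1)), yᵢ = Kᵢxᵢ:
  THF: x = 0.1800, y = 0.5725
  toluene: x = 0.2321, y = 0.2159
  n-nonane: x = 0.5878, y = 0.2116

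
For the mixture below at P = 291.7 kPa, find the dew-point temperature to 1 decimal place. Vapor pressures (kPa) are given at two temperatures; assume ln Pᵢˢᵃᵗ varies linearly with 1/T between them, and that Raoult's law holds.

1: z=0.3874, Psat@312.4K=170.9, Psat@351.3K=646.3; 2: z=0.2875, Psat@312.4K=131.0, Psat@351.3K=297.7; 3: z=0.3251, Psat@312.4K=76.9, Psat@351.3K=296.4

Dew-point temperature: Σzᵢ·P/Pᵢˢᵃᵗ(T) = 1. Interpolate ln Pᵢˢᵃᵗ = aᵢ + bᵢ/T.
  T = 312.4 K: ΣzᵢP/Pᵢˢᵃᵗ = 2.5346
  T = 351.3 K: ΣzᵢP/Pᵢˢᵃᵗ = 0.7765
  T = 331.9 K: ΣzᵢP/Pᵢˢᵃᵗ = 1.3433
  T = 341.6 K: ΣzᵢP/Pᵢˢᵃᵗ = 1.0117
  T = 346.5 K: ΣzᵢP/Pᵢˢᵃᵗ = 0.8831
  T = 344.1 K: ΣzᵢP/Pᵢˢᵃᵗ = 0.9434
Interpolating between 341.6 K and 344.1 K gives T ≈ 342.0 K.

T = 342.0 K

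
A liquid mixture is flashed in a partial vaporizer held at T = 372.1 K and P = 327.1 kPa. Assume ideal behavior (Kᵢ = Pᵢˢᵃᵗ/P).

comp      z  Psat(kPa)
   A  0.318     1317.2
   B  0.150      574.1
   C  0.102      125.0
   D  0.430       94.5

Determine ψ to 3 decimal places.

ψ = 0.410

Raoult's law: Kᵢ = Pᵢˢᵃᵗ/P = Pᵢˢᵃᵗ/327.1.
  K_A = 1317.2/327.1 = 4.02690, K_B = 574.1/327.1 = 1.75512, K_C = 125.0/327.1 = 0.38215, K_D = 94.5/327.1 = 0.28890
Let ψ = V/F and solve Σ zᵢ(Kᵢ−1)/(1+ψ(Kᵢ−1)) = 0.
Check two-phase: ΣzᵢKᵢ = 1.707 > 1 and Σzᵢ/Kᵢ = 1.920 > 1, so g(0) = 0.707 > 0 and g(1) = -0.920 < 0.
Iterate (Newton) starting at ψ = 0.59:
  ψ = 0.590: g = -0.2021, g' = -1.158 → ψ = 0.416
  ψ = 0.416: g = -0.0062, g' = -1.130 → ψ = 0.410
Converged at ψ = 0.410.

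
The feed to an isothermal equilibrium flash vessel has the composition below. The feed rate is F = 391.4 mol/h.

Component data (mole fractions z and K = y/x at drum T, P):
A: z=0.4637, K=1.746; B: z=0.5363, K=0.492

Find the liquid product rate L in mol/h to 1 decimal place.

Rachford–Rice: g(V/F) = Σ zᵢ(Kᵢ−1)/(1+V/F(Kᵢ−1)) = 0.
Feasibility: ΣzᵢKᵢ = 1.0735, Σzᵢ/Kᵢ = 1.3556 — both > 1, two phases present.
Binary case is linear: z₁(K₁−1)(1+V/F(K₂−1)) + z₂(K₂−1)(1+V/F(K₁−1)) = 0
⇒ V/F = [z₁(K₁−1)+z₂(K₂−1)] / [−(K₁−1)(K₂−1)] = 0.07348/0.37897 = 0.1939
Then V = V/F·F = 0.1939·391.4 = 75.9 mol/h and L = F − V = 315.5 mol/h.

L = 315.5 mol/h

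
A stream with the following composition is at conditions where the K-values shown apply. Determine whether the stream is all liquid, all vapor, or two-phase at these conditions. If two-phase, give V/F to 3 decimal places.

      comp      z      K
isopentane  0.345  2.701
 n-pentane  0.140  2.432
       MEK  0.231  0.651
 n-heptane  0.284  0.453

ΣzᵢKᵢ = 1.551; Σzᵢ/Kᵢ = 1.167.
Both exceed 1, so a two-phase solution exists.
Rachford–Rice: g(ψ) = Σ zᵢ(Kᵢ−1)/(1+ψ(Kᵢ−1)) = 0.
Newton iteration, ψ⁰ = 0.59:
  ψ = 0.590: g = 0.0707, g' = -0.563 → ψ = 0.716
  ψ = 0.716: g = 0.0010, g' = -0.553 → ψ = 0.717
Converged at ψ = 0.717.

two-phase, V/F = 0.717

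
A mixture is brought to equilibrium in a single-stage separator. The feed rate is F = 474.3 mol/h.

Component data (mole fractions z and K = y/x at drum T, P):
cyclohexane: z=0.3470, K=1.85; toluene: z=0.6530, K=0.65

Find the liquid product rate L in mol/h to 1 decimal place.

Rachford–Rice: g(V/F) = Σ zᵢ(Kᵢ−1)/(1+V/F(Kᵢ−1)) = 0.
Feasibility: ΣzᵢKᵢ = 1.0664, Σzᵢ/Kᵢ = 1.1922 — both > 1, two phases present.
Binary case is linear: z₁(K₁−1)(1+V/F(K₂−1)) + z₂(K₂−1)(1+V/F(K₁−1)) = 0
⇒ V/F = [z₁(K₁−1)+z₂(K₂−1)] / [−(K₁−1)(K₂−1)] = 0.06640/0.29750 = 0.2232
Then V = V/F·F = 0.2232·474.3 = 105.9 mol/h and L = F − V = 368.4 mol/h.

L = 368.4 mol/h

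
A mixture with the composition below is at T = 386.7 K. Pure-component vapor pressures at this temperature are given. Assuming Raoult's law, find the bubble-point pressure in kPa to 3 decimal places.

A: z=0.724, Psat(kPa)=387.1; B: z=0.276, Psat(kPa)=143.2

At the bubble point ψ → 0, so ΣzᵢKᵢ = 1 with Kᵢ = Pᵢˢᵃᵗ/P ⇒ P = ΣzᵢPᵢˢᵃᵗ.
P = 0.724·387.1 + 0.276·143.2 = 319.784 kPa

Pbub = 319.784 kPa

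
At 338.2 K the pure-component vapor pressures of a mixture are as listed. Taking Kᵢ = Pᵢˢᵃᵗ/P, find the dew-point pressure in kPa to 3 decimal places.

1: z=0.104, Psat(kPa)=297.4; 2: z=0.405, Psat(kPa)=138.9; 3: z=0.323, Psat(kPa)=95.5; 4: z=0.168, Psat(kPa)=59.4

At the dew point ψ → 1, so Σzᵢ/Kᵢ = 1 with Kᵢ = Pᵢˢᵃᵗ/P ⇒ 1/P = Σzᵢ/Pᵢˢᵃᵗ.
1/P = 0.104/297.4 + 0.405/138.9 + 0.323/95.5 + 0.168/59.4 = 0.009476 ⇒ P = 105.530 kPa

Pdew = 105.530 kPa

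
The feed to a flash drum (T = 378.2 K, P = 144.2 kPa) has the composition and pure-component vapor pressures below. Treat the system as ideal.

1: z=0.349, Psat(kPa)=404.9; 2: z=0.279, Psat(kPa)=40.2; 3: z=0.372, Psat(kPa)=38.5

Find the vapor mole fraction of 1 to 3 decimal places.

y_1 = 0.806

Raoult's law: Kᵢ = Pᵢˢᵃᵗ/P = Pᵢˢᵃᵗ/144.2.
  K_1 = 404.9/144.2 = 2.80791, K_2 = 40.2/144.2 = 0.27878, K_3 = 38.5/144.2 = 0.26699
Material balance + equilibrium reduce to Σ zᵢ(Kᵢ−1)/(1+ψ(Kᵢ−1)) = 0.
Feasibility: ΣzᵢKᵢ = 1.157, Σzᵢ/Kᵢ = 2.518 — both > 1, two phases present.
Newton–Raphson from ψ = 0.5:
  ψ = 0.500: g = -0.4137, g' = -1.168 → ψ = 0.146
  ψ = 0.146: g = -0.0307, g' = -1.146 → ψ = 0.119
Converged at ψ = 0.119.
Compositions from xᵢ = zᵢ/(1+ψ(Kᵢ−1)), yᵢ = Kᵢxᵢ:
  1: x = 0.287, y = 0.806
  2: x = 0.305, y = 0.085
  3: x = 0.408, y = 0.109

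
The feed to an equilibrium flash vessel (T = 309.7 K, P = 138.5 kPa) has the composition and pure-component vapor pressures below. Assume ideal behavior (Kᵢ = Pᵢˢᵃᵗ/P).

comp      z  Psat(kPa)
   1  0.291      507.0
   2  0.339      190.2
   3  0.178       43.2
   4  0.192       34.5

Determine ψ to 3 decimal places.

Raoult's law: Kᵢ = Pᵢˢᵃᵗ/P = Pᵢˢᵃᵗ/138.5.
  K_1 = 507.0/138.5 = 3.66065, K_2 = 190.2/138.5 = 1.37329, K_3 = 43.2/138.5 = 0.31191, K_4 = 34.5/138.5 = 0.24910
Newton iteration, ψ⁰ = 0.42:
  ψ = 0.420: g = 0.0922, g' = -0.892 → ψ = 0.523
  ψ = 0.523: g = 0.0006, g' = -0.893 → ψ = 0.524
Converged at ψ = 0.524.

ψ = 0.524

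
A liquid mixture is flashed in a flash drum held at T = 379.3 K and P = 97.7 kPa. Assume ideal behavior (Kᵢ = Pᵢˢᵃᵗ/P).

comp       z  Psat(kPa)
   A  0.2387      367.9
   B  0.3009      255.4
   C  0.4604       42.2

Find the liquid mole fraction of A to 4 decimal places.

x_A = 0.0795

Raoult's law: Kᵢ = Pᵢˢᵃᵗ/P = Pᵢˢᵃᵗ/97.7.
  K_A = 367.9/97.7 = 3.765609, K_B = 255.4/97.7 = 2.614125, K_C = 42.2/97.7 = 0.431934
Let ψ = V/F and solve Σ zᵢ(Kᵢ−1)/(1+ψ(Kᵢ−1)) = 0.
Check two-phase: ΣzᵢKᵢ = 1.8843 > 1 and Σzᵢ/Kᵢ = 1.2444 > 1, so g(0) = 0.8843 > 0 and g(1) = -0.2444 < 0.
Newton iteration, ψ⁰ = 0.5:
  ψ = 0.5000: g = 0.18053, g' = -0.8515 → ψ = 0.7120
  ψ = 0.7120: g = 0.00914, g' = -0.7957 → ψ = 0.7235
Converged at ψ = 0.7235.
Compositions from xᵢ = zᵢ/(1+ψ(Kᵢ−1)), yᵢ = Kᵢxᵢ:
  A: x = 0.0795, y = 0.2995
  B: x = 0.1388, y = 0.3629
  C: x = 0.7817, y = 0.3376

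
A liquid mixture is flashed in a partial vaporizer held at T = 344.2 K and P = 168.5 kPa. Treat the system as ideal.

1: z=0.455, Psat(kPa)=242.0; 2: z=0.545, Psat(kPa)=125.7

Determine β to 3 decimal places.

Raoult's law: Kᵢ = Pᵢˢᵃᵗ/P = Pᵢˢᵃᵗ/168.5.
  K_1 = 242.0/168.5 = 1.43620, K_2 = 125.7/168.5 = 0.74599
Material balance + equilibrium reduce to Σ zᵢ(Kᵢ−1)/(1+β(Kᵢ−1)) = 0.
Check two-phase: ΣzᵢKᵢ = 1.060 > 1 and Σzᵢ/Kᵢ = 1.047 > 1, so g(0) = 0.060 > 0 and g(1) = -0.047 < 0.
Binary case is linear: z₁(K₁−1)(1+β(K₂−1)) + z₂(K₂−1)(1+β(K₁−1)) = 0
⇒ β = [z₁(K₁−1)+z₂(K₂−1)] / [−(K₁−1)(K₂−1)] = 0.0600/0.1108 = 0.542

β = 0.542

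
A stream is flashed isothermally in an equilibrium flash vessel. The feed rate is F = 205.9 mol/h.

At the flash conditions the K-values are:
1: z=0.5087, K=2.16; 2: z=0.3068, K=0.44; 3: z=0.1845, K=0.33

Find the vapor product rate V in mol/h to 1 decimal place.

Rachford–Rice: g(ψ) = Σ zᵢ(Kᵢ−1)/(1+ψ(Kᵢ−1)) = 0.
Feasibility: ΣzᵢKᵢ = 1.2947, Σzᵢ/Kᵢ = 1.4919 — both > 1, two phases present.
Iterate (Newton) starting at ψ = 0.55:
  ψ = 0.5500: g = -0.08377, g' = -0.6637 → ψ = 0.4238
  ψ = 0.4238: g = -0.00229, g' = -0.6346 → ψ = 0.4202
Converged at ψ = 0.4202.
Then V = ψ·F = 0.4202·205.9 = 86.5 mol/h and L = F − V = 119.4 mol/h.

V = 86.5 mol/h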